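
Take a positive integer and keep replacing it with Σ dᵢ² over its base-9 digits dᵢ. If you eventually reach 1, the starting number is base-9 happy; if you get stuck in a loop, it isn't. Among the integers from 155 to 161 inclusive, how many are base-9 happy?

2

155: 155 → 69 → 85 → 17 → 65 → 53 → 89 → 65  (repeats 65)
156: 156 → 74 → 68 → 74  (repeats 74)
157: 157 → 81 → 1  (reaches 1)
158: 158 → 90 → 2 → 4 → 16 → 50 → 50  (repeats 50)
159: 159 → 101 → 9 → 1  (reaches 1)
160: 160 → 114 → 46 → 26 → 68 → 74 → 68  (repeats 68)
161: 161 → 129 → 35 → 73 → 65 → 53 → 89 → 65  (repeats 65)
base-9 happy: 157, 159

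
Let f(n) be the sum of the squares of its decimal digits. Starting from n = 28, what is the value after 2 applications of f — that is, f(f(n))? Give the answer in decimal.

28 → 2² + 8² = 68
68 → 6² + 8² = 100

100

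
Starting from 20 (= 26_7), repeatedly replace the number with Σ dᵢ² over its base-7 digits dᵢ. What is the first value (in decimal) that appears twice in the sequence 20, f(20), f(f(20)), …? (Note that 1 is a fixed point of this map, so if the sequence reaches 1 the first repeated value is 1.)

2

20 = (2,6)_7 → 2² + 6² = 4 + 36 = 40
40 = (5,5)_7 → 5² + 5² = 25 + 25 = 50
50 = (1,0,1)_7 → 1² + 0² + 1² = 1 + 0 + 1 = 2
2 = (2)_7 → 2² = 4
4 = (4)_7 → 4² = 16
16 = (2,2)_7 → 2² + 2² = 4 + 4 = 8
8 = (1,1)_7 → 1² + 1² = 1 + 1 = 2  — 2 already appeared earlier.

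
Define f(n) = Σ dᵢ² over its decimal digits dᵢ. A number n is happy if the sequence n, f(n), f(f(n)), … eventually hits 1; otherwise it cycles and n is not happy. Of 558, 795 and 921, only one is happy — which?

921

558: 558 → 114 → 18 → 65 → 61 → 37 → 58 → 89 → 145 → 42 → 20 → 4 → 16 → 37  — repeats 37 (not happy)
795: 795 → 155 → 51 → 26 → 40 → 16 → 37 → 58 → 89 → 145 → 42 → 20 → 4 → 16  — repeats 16 (not happy)
921: 921 → 86 → 100 → 1  — reaches 1 (happy)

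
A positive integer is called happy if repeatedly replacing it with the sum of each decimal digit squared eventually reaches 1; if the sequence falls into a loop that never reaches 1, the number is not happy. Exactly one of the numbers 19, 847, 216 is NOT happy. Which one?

19: 19 → 82 → 68 → 100 → 1  — reaches 1 (happy)
847: 847 → 129 → 86 → 100 → 1  — reaches 1 (happy)
216: 216 → 41 → 17 → 50 → 25 → 29 → 85 → 89 → 145 → 42 → 20 → 4 → 16 → 37 → 58 → 89  — repeats 89 (not happy)

216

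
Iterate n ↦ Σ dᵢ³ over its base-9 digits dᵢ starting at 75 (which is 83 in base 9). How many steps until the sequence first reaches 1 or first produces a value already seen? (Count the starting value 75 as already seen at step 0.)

75 = (8,3)_9 → 8³ + 3³ = 539
539 = (6,5,8)_9 → 6³ + 5³ + 8³ = 853
853 = (1,1,4,7)_9 → 1³ + 1³ + 4³ + 7³ = 409
409 = (5,0,4)_9 → 5³ + 0³ + 4³ = 189
189 = (2,3,0)_9 → 2³ + 3³ + 0³ = 35
35 = (3,8)_9 → 3³ + 8³ = 539  — 539 repeats.
That took 6 steps.

6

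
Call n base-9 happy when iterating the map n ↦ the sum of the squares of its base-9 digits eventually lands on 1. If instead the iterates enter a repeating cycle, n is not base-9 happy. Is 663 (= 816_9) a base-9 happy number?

663 = (8,1,6)_9 → 8² + 1² + 6² = 64 + 1 + 36 = 101
101 = (1,2,2)_9 → 1² + 2² + 2² = 1 + 4 + 4 = 9
9 = (1,0)_9 → 1² + 0² = 1 + 0 = 1  — reached 1.

base-9 happy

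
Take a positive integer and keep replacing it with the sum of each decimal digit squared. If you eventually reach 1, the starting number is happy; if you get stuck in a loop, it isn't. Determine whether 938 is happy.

not happy

938 → 154
154 → 42
42 → 20
20 → 4
4 → 16
16 → 37
37 → 58
58 → 89
89 → 145
145 → 42  — 42 already seen; the sequence cycles without reaching 1.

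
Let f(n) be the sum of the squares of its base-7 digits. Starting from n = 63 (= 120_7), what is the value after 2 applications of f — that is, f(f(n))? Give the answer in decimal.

63 = (1,2,0)_7 → 1² + 2² + 0² = 5
5 = (5)_7 → 5² = 25

25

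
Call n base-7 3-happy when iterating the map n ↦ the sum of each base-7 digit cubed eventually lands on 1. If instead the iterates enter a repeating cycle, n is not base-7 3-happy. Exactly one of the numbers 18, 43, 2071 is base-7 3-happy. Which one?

2071

18: 18 → 72 → 36 → 126 → 72  — repeats 72 (not base-7 3-happy)
43: 43 → 217 → 91 → 217  — repeats 217 (not base-7 3-happy)
2071: 2071 → 433 → 343 → 1  — reaches 1 (base-7 3-happy)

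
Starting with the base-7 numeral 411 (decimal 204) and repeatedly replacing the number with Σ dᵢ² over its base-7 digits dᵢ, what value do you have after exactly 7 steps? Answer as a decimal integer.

204 = (4,1,1)_7 → 4² + 1² + 1² = 18
18 = (2,4)_7 → 2² + 4² = 20
20 = (2,6)_7 → 2² + 6² = 40
40 = (5,5)_7 → 5² + 5² = 50
50 = (1,0,1)_7 → 1² + 0² + 1² = 2
2 = (2)_7 → 2² = 4
4 = (4)_7 → 4² = 16

16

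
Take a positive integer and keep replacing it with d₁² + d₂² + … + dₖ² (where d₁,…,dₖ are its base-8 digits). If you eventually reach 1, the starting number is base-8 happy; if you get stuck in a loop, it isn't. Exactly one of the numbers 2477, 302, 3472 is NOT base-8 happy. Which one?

2477

2477: 2477 → 102 → 53 → 61 → 74 → 6 → 36 → 32 → 16 → 4 → 16  — repeats 16 (not base-8 happy)
302: 302 → 77 → 27 → 18 → 8 → 1  — reaches 1 (base-8 happy)
3472: 3472 → 76 → 18 → 8 → 1  — reaches 1 (base-8 happy)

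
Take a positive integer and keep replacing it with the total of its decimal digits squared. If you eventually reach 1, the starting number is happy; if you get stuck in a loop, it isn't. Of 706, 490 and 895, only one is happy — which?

490

706: 706 → 85 → 89 → 145 → 42 → 20 → 4 → 16 → 37 → 58 → 89  — repeats 89 (not happy)
490: 490 → 97 → 130 → 10 → 1  — reaches 1 (happy)
895: 895 → 170 → 50 → 25 → 29 → 85 → 89 → 145 → 42 → 20 → 4 → 16 → 37 → 58 → 89  — repeats 89 (not happy)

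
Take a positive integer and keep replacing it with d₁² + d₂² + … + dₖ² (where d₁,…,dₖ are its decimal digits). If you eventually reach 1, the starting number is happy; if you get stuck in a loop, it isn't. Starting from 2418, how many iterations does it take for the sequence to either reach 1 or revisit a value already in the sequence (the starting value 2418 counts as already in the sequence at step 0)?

10

2418 → 2² + 4² + 1² + 8² = 85
85 → 8² + 5² = 89
89 → 8² + 9² = 145
145 → 1² + 4² + 5² = 42
42 → 4² + 2² = 20
20 → 2² + 0² = 4
4 → 4² = 16
16 → 1² + 6² = 37
37 → 3² + 7² = 58
58 → 5² + 8² = 89  — 89 repeats.
That took 10 steps.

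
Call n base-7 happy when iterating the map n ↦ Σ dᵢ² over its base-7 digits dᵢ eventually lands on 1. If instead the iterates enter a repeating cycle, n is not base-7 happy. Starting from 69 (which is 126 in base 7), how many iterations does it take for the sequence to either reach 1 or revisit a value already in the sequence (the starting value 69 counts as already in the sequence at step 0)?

69 = (1,2,6)_7 → 1² + 2² + 6² = 1 + 4 + 36 = 41
41 = (5,6)_7 → 5² + 6² = 25 + 36 = 61
61 = (1,1,5)_7 → 1² + 1² + 5² = 1 + 1 + 25 = 27
27 = (3,6)_7 → 3² + 6² = 9 + 36 = 45
45 = (6,3)_7 → 6² + 3² = 36 + 9 = 45  — 45 repeats.
That took 5 steps.

5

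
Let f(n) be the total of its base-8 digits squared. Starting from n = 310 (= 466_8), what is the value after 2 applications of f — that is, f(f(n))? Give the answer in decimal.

310 = (4,6,6)_8 → 4² + 6² + 6² = 16 + 36 + 36 = 88
88 = (1,3,0)_8 → 1² + 3² + 0² = 1 + 9 + 0 = 10

10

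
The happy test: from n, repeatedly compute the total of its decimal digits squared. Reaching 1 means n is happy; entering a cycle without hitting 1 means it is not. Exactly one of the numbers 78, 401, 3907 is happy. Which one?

3907

78: 78 → 113 → 11 → 2 → 4 → 16 → 37 → 58 → 89 → 145 → 42 → 20 → 4  — repeats 4 (not happy)
401: 401 → 17 → 50 → 25 → 29 → 85 → 89 → 145 → 42 → 20 → 4 → 16 → 37 → 58 → 89  — repeats 89 (not happy)
3907: 3907 → 139 → 91 → 82 → 68 → 100 → 1  — reaches 1 (happy)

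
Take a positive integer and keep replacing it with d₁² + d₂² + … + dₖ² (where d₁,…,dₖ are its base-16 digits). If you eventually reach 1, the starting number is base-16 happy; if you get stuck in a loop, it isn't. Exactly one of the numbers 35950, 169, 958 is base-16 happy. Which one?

958

35950: 35950 → 440 → 186 → 221 → 338 → 30 → 197 → 169 → 181 → 146 → 85 → 50 → 13 → 169  — repeats 169 (not base-16 happy)
169: 169 → 181 → 146 → 85 → 50 → 13 → 169  — repeats 169 (not base-16 happy)
958: 958 → 326 → 53 → 34 → 8 → 64 → 16 → 1  — reaches 1 (base-16 happy)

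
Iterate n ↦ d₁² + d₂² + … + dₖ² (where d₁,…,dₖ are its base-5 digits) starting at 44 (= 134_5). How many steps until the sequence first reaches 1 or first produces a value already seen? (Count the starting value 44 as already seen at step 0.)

6

44 = (1,3,4)_5 → 1² + 3² + 4² = 26
26 = (1,0,1)_5 → 1² + 0² + 1² = 2
2 = (2)_5 → 2² = 4
4 = (4)_5 → 4² = 16
16 = (3,1)_5 → 3² + 1² = 10
10 = (2,0)_5 → 2² + 0² = 4  — 4 repeats.
That took 6 steps.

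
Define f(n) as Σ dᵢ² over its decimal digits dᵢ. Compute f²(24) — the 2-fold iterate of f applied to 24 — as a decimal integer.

24 → 2² + 4² = 4 + 16 = 20
20 → 2² + 0² = 4 + 0 = 4

4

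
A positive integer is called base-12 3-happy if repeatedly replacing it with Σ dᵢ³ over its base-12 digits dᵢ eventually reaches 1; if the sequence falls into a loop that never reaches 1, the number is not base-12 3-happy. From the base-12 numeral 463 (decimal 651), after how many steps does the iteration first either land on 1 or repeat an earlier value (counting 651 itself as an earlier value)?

9

651 = (4,6,3)_12 → 307
307 = (2,1,7)_12 → 352
352 = (2,5,4)_12 → 197
197 = (1,4,5)_12 → 190
190 = (1,3,10)_12 → 1028
1028 = (7,1,8)_12 → 856
856 = (5,11,4)_12 → 1520
1520 = (10,6,8)_12 → 1728
1728 = (1,0,0,0)_12 → 1  — reached 1.
That took 9 steps.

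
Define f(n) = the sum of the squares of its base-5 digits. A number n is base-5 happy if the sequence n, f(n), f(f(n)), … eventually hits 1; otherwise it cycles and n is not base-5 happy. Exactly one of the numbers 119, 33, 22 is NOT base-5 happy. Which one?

22

119: 119 → 41 → 11 → 5 → 1  — reaches 1 (base-5 happy)
33: 33 → 11 → 5 → 1  — reaches 1 (base-5 happy)
22: 22 → 20 → 16 → 10 → 4 → 16  — repeats 16 (not base-5 happy)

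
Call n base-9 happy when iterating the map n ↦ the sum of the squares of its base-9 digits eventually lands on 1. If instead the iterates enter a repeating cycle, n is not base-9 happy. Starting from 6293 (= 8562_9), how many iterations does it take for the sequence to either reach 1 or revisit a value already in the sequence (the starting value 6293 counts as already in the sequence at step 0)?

7

6293 = (8,5,6,2)_9 → 8² + 5² + 6² + 2² = 129
129 = (1,5,3)_9 → 1² + 5² + 3² = 35
35 = (3,8)_9 → 3² + 8² = 73
73 = (8,1)_9 → 8² + 1² = 65
65 = (7,2)_9 → 7² + 2² = 53
53 = (5,8)_9 → 5² + 8² = 89
89 = (1,0,8)_9 → 1² + 0² + 8² = 65  — 65 repeats.
That took 7 steps.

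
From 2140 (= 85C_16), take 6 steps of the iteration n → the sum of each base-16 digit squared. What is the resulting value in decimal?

106

2140 = (8,5,12)_16 → 8² + 5² + 12² = 233
233 = (14,9)_16 → 14² + 9² = 277
277 = (1,1,5)_16 → 1² + 1² + 5² = 27
27 = (1,11)_16 → 1² + 11² = 122
122 = (7,10)_16 → 7² + 10² = 149
149 = (9,5)_16 → 9² + 5² = 106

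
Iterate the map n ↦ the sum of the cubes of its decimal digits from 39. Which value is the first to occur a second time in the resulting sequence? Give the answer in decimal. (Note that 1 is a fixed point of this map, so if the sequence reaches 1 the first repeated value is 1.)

153

39 → 3³ + 9³ = 27 + 729 = 756
756 → 7³ + 5³ + 6³ = 343 + 125 + 216 = 684
684 → 6³ + 8³ + 4³ = 216 + 512 + 64 = 792
792 → 7³ + 9³ + 2³ = 343 + 729 + 8 = 1080
1080 → 1³ + 0³ + 8³ + 0³ = 1 + 0 + 512 + 0 = 513
513 → 5³ + 1³ + 3³ = 125 + 1 + 27 = 153
153 → 1³ + 5³ + 3³ = 1 + 125 + 27 = 153  — 153 already appeared earlier.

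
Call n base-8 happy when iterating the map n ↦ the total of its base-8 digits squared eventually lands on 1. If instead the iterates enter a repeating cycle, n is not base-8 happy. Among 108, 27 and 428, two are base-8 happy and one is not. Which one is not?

108

108: 108 → 42 → 29 → 34 → 20 → 20  — repeats 20 (not base-8 happy)
27: 27 → 18 → 8 → 1  — reaches 1 (base-8 happy)
428: 428 → 77 → 27 → 18 → 8 → 1  — reaches 1 (base-8 happy)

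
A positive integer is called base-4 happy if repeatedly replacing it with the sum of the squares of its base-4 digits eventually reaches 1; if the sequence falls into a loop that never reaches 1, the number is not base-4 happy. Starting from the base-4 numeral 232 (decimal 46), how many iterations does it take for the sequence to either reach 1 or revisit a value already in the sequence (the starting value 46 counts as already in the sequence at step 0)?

46 = (2,3,2)_4 → 2² + 3² + 2² = 4 + 9 + 4 = 17
17 = (1,0,1)_4 → 1² + 0² + 1² = 1 + 0 + 1 = 2
2 = (2)_4 → 2² = 4
4 = (1,0)_4 → 1² + 0² = 1 + 0 = 1  — reached 1.
That took 4 steps.

4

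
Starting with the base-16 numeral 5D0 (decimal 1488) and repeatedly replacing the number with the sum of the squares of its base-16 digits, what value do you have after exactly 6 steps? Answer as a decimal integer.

170

1488 = (5,13,0)_16 → 194
194 = (12,2)_16 → 148
148 = (9,4)_16 → 97
97 = (6,1)_16 → 37
37 = (2,5)_16 → 29
29 = (1,13)_16 → 170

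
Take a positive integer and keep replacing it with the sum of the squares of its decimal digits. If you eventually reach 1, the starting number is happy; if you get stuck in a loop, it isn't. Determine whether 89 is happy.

not happy

89 → 8² + 9² = 145
145 → 1² + 4² + 5² = 42
42 → 4² + 2² = 20
20 → 2² + 0² = 4
4 → 4² = 16
16 → 1² + 6² = 37
37 → 3² + 7² = 58
58 → 5² + 8² = 89  — 89 already seen; the sequence cycles without reaching 1.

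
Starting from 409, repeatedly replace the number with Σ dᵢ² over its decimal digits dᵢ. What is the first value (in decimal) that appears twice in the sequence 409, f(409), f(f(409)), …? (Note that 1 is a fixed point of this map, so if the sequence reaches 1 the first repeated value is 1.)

409 → 4² + 0² + 9² = 97
97 → 9² + 7² = 130
130 → 1² + 3² + 0² = 10
10 → 1² + 0² = 1  — reached the fixed point 1.
1 → 1, so 1 is the first repeated value.

1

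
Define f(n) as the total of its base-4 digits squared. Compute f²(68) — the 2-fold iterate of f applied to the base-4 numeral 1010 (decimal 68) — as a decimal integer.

68 = (1,0,1,0)_4 → 1² + 0² + 1² + 0² = 2
2 = (2)_4 → 2² = 4

4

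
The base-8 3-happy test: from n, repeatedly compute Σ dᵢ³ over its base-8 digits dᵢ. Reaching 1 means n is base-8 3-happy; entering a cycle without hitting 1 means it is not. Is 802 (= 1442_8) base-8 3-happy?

802 = (1,4,4,2)_8 → 1³ + 4³ + 4³ + 2³ = 1 + 64 + 64 + 8 = 137
137 = (2,1,1)_8 → 2³ + 1³ + 1³ = 8 + 1 + 1 = 10
10 = (1,2)_8 → 1³ + 2³ = 1 + 8 = 9
9 = (1,1)_8 → 1³ + 1³ = 1 + 1 = 2
2 = (2)_8 → 2³ = 8
8 = (1,0)_8 → 1³ + 0³ = 1 + 0 = 1  — reached 1.

base-8 3-happy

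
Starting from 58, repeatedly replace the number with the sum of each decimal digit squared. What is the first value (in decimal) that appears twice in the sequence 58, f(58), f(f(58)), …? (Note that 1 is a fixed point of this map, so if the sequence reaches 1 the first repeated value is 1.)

58

58 → 5² + 8² = 25 + 64 = 89
89 → 8² + 9² = 64 + 81 = 145
145 → 1² + 4² + 5² = 1 + 16 + 25 = 42
42 → 4² + 2² = 16 + 4 = 20
20 → 2² + 0² = 4 + 0 = 4
4 → 4² = 16
16 → 1² + 6² = 1 + 36 = 37
37 → 3² + 7² = 9 + 49 = 58  — 58 already appeared earlier.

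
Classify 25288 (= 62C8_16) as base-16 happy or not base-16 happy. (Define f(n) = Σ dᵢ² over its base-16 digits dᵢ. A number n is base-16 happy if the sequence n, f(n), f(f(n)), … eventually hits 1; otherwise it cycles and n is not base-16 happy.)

base-16 happy

25288 = (6,2,12,8)_16 → 6² + 2² + 12² + 8² = 36 + 4 + 144 + 64 = 248
248 = (15,8)_16 → 15² + 8² = 225 + 64 = 289
289 = (1,2,1)_16 → 1² + 2² + 1² = 1 + 4 + 1 = 6
6 = (6)_16 → 6² = 36
36 = (2,4)_16 → 2² + 4² = 4 + 16 = 20
20 = (1,4)_16 → 1² + 4² = 1 + 16 = 17
17 = (1,1)_16 → 1² + 1² = 1 + 1 = 2
2 = (2)_16 → 2² = 4
4 = (4)_16 → 4² = 16
16 = (1,0)_16 → 1² + 0² = 1 + 0 = 1  — reached 1.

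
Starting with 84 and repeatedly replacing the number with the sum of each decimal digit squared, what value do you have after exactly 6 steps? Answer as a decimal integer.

84 → 8² + 4² = 64 + 16 = 80
80 → 8² + 0² = 64 + 0 = 64
64 → 6² + 4² = 36 + 16 = 52
52 → 5² + 2² = 25 + 4 = 29
29 → 2² + 9² = 4 + 81 = 85
85 → 8² + 5² = 64 + 25 = 89

89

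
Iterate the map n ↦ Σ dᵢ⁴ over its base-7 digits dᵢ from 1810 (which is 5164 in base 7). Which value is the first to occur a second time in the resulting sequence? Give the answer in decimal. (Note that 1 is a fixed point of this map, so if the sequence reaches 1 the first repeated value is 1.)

2258

1810 = (5,1,6,4)_7 → 5⁴ + 1⁴ + 6⁴ + 4⁴ = 625 + 1 + 1296 + 256 = 2178
2178 = (6,2,3,1)_7 → 6⁴ + 2⁴ + 3⁴ + 1⁴ = 1296 + 16 + 81 + 1 = 1394
1394 = (4,0,3,1)_7 → 4⁴ + 0⁴ + 3⁴ + 1⁴ = 256 + 0 + 81 + 1 = 338
338 = (6,6,2)_7 → 6⁴ + 6⁴ + 2⁴ = 1296 + 1296 + 16 = 2608
2608 = (1,0,4,1,4)_7 → 1⁴ + 0⁴ + 4⁴ + 1⁴ + 4⁴ = 1 + 0 + 256 + 1 + 256 = 514
514 = (1,3,3,3)_7 → 1⁴ + 3⁴ + 3⁴ + 3⁴ = 1 + 81 + 81 + 81 = 244
244 = (4,6,6)_7 → 4⁴ + 6⁴ + 6⁴ = 256 + 1296 + 1296 = 2848
2848 = (1,1,2,0,6)_7 → 1⁴ + 1⁴ + 2⁴ + 0⁴ + 6⁴ = 1 + 1 + 16 + 0 + 1296 = 1314
1314 = (3,5,5,5)_7 → 3⁴ + 5⁴ + 5⁴ + 5⁴ = 81 + 625 + 625 + 625 = 1956
1956 = (5,4,6,3)_7 → 5⁴ + 4⁴ + 6⁴ + 3⁴ = 625 + 256 + 1296 + 81 = 2258
2258 = (6,4,0,4)_7 → 6⁴ + 4⁴ + 0⁴ + 4⁴ = 1296 + 256 + 0 + 256 = 1808
1808 = (5,1,6,2)_7 → 5⁴ + 1⁴ + 6⁴ + 2⁴ = 625 + 1 + 1296 + 16 = 1938
1938 = (5,4,3,6)_7 → 5⁴ + 4⁴ + 3⁴ + 6⁴ = 625 + 256 + 81 + 1296 = 2258  — 2258 already appeared earlier.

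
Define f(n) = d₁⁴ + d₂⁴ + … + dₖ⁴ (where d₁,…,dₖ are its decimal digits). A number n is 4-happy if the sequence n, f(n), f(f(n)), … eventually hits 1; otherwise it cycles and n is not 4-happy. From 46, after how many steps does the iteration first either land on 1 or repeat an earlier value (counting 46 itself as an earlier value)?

46 → 1552
1552 → 1267
1267 → 3714
3714 → 2739
2739 → 9059
9059 → 13747
13747 → 5140
5140 → 882
882 → 8208
8208 → 8208  — 8208 repeats.
That took 10 steps.

10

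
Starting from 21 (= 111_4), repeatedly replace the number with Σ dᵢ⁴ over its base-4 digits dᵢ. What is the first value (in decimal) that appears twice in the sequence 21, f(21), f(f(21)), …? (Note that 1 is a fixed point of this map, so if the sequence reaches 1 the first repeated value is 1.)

21 = (1,1,1)_4 → 1⁴ + 1⁴ + 1⁴ = 3
3 = (3)_4 → 3⁴ = 81
81 = (1,1,0,1)_4 → 1⁴ + 1⁴ + 0⁴ + 1⁴ = 3  — 3 already appeared earlier.

3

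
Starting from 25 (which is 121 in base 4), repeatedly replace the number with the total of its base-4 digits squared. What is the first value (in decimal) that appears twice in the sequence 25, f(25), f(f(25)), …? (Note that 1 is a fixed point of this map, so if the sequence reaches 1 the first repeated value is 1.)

25 = (1,2,1)_4 → 6
6 = (1,2)_4 → 5
5 = (1,1)_4 → 2
2 = (2)_4 → 4
4 = (1,0)_4 → 1  — reached the fixed point 1.
1 → 1, so 1 is the first repeated value.

1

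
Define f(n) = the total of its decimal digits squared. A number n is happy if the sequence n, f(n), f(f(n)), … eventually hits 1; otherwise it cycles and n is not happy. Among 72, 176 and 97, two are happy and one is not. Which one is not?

72: 72 → 53 → 34 → 25 → 29 → 85 → 89 → 145 → 42 → 20 → 4 → 16 → 37 → 58 → 89  — repeats 89 (not happy)
176: 176 → 86 → 100 → 1  — reaches 1 (happy)
97: 97 → 130 → 10 → 1  — reaches 1 (happy)

72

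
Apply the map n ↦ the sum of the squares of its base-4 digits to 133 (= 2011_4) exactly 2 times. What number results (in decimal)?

133 = (2,0,1,1)_4 → 6
6 = (1,2)_4 → 5

5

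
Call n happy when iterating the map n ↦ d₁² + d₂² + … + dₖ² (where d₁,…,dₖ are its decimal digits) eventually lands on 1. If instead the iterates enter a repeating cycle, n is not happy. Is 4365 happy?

happy

4365 → 4² + 3² + 6² + 5² = 16 + 9 + 36 + 25 = 86
86 → 8² + 6² = 64 + 36 = 100
100 → 1² + 0² + 0² = 1 + 0 + 0 = 1  — reached 1.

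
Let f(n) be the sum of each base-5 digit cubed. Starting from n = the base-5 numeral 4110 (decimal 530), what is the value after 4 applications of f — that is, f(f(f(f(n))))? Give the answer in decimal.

8

530 = (4,1,1,0)_5 → 4³ + 1³ + 1³ + 0³ = 66
66 = (2,3,1)_5 → 2³ + 3³ + 1³ = 36
36 = (1,2,1)_5 → 1³ + 2³ + 1³ = 10
10 = (2,0)_5 → 2³ + 0³ = 8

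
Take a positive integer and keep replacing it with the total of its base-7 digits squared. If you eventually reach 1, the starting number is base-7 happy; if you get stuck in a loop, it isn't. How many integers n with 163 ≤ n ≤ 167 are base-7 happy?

163: 163 → 17 → 13 → 37 → 29 → 17  — not base-7 happy
164: 164 → 22 → 10 → 10  — not base-7 happy
165: 165 → 29 → 17 → 13 → 37 → 29  — not base-7 happy
166: 166 → 38 → 34 → 52 → 10 → 10  — not base-7 happy
167: 167 → 49 → 1  — base-7 happy
base-7 happy: 167

1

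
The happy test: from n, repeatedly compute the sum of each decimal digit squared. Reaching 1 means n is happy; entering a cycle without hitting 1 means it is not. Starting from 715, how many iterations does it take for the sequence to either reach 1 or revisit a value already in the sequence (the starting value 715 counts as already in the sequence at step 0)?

715 → 7² + 1² + 5² = 75
75 → 7² + 5² = 74
74 → 7² + 4² = 65
65 → 6² + 5² = 61
61 → 6² + 1² = 37
37 → 3² + 7² = 58
58 → 5² + 8² = 89
89 → 8² + 9² = 145
145 → 1² + 4² + 5² = 42
42 → 4² + 2² = 20
20 → 2² + 0² = 4
4 → 4² = 16
16 → 1² + 6² = 37  — 37 repeats.
That took 13 steps.

13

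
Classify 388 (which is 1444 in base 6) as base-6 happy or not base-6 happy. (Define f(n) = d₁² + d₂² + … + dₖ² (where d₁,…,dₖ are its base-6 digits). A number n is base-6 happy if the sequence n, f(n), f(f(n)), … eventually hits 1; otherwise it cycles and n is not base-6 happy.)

base-6 happy

388 = (1,4,4,4)_6 → 1² + 4² + 4² + 4² = 1 + 16 + 16 + 16 = 49
49 = (1,2,1)_6 → 1² + 2² + 1² = 1 + 4 + 1 = 6
6 = (1,0)_6 → 1² + 0² = 1 + 0 = 1  — reached 1.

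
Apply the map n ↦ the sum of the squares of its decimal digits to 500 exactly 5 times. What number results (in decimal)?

500 → 5² + 0² + 0² = 25 + 0 + 0 = 25
25 → 2² + 5² = 4 + 25 = 29
29 → 2² + 9² = 4 + 81 = 85
85 → 8² + 5² = 64 + 25 = 89
89 → 8² + 9² = 64 + 81 = 145

145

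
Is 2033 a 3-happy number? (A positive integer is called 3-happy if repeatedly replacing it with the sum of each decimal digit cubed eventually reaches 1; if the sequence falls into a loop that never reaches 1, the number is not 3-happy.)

not 3-happy

2033 → 2³ + 0³ + 3³ + 3³ = 8 + 0 + 27 + 27 = 62
62 → 6³ + 2³ = 216 + 8 = 224
224 → 2³ + 2³ + 4³ = 8 + 8 + 64 = 80
80 → 8³ + 0³ = 512 + 0 = 512
512 → 5³ + 1³ + 2³ = 125 + 1 + 8 = 134
134 → 1³ + 3³ + 4³ = 1 + 27 + 64 = 92
92 → 9³ + 2³ = 729 + 8 = 737
737 → 7³ + 3³ + 7³ = 343 + 27 + 343 = 713
713 → 7³ + 1³ + 3³ = 343 + 1 + 27 = 371
371 → 3³ + 7³ + 1³ = 27 + 343 + 1 = 371  — 371 already seen; the sequence cycles without reaching 1.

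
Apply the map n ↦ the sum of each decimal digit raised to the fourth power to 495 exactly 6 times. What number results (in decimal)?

4179

495 → 4⁴ + 9⁴ + 5⁴ = 256 + 6561 + 625 = 7442
7442 → 7⁴ + 4⁴ + 4⁴ + 2⁴ = 2401 + 256 + 256 + 16 = 2929
2929 → 2⁴ + 9⁴ + 2⁴ + 9⁴ = 16 + 6561 + 16 + 6561 = 13154
13154 → 1⁴ + 3⁴ + 1⁴ + 5⁴ + 4⁴ = 1 + 81 + 1 + 625 + 256 = 964
964 → 9⁴ + 6⁴ + 4⁴ = 6561 + 1296 + 256 = 8113
8113 → 8⁴ + 1⁴ + 1⁴ + 3⁴ = 4096 + 1 + 1 + 81 = 4179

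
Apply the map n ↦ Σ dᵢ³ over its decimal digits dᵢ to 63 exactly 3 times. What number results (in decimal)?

1458

63 → 6³ + 3³ = 216 + 27 = 243
243 → 2³ + 4³ + 3³ = 8 + 64 + 27 = 99
99 → 9³ + 9³ = 729 + 729 = 1458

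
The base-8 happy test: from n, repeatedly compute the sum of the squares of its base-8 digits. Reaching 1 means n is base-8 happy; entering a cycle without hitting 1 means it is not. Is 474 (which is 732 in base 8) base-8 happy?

474 = (7,3,2)_8 → 7² + 3² + 2² = 62
62 = (7,6)_8 → 7² + 6² = 85
85 = (1,2,5)_8 → 1² + 2² + 5² = 30
30 = (3,6)_8 → 3² + 6² = 45
45 = (5,5)_8 → 5² + 5² = 50
50 = (6,2)_8 → 6² + 2² = 40
40 = (5,0)_8 → 5² + 0² = 25
25 = (3,1)_8 → 3² + 1² = 10
10 = (1,2)_8 → 1² + 2² = 5
5 = (5)_8 → 5² = 25  — 25 already seen; the sequence cycles without reaching 1.

not base-8 happy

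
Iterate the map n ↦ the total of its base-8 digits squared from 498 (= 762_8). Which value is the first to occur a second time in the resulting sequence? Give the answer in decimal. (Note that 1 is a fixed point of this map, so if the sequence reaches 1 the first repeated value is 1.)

498 = (7,6,2)_8 → 89
89 = (1,3,1)_8 → 11
11 = (1,3)_8 → 10
10 = (1,2)_8 → 5
5 = (5)_8 → 25
25 = (3,1)_8 → 10  — 10 already appeared earlier.

10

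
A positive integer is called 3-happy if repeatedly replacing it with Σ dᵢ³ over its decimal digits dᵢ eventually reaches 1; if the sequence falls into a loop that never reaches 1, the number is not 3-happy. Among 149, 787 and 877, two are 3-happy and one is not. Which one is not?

149

149: 149 → 794 → 1136 → 245 → 197 → 1073 → 371 → 371  — repeats 371 (not 3-happy)
787: 787 → 1198 → 1243 → 100 → 1  — reaches 1 (3-happy)
877: 877 → 1198 → 1243 → 100 → 1  — reaches 1 (3-happy)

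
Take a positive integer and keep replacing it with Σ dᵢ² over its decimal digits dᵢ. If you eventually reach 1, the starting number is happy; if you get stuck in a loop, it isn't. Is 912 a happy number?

happy

912 → 9² + 1² + 2² = 81 + 1 + 4 = 86
86 → 8² + 6² = 64 + 36 = 100
100 → 1² + 0² + 0² = 1 + 0 + 0 = 1  — reached 1.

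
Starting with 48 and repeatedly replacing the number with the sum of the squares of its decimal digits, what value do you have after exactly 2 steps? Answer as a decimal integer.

64

48 → 4² + 8² = 80
80 → 8² + 0² = 64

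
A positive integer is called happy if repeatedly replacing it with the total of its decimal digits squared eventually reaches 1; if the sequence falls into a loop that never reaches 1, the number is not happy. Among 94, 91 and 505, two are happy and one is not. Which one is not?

505

94: 94 → 97 → 130 → 10 → 1  — reaches 1 (happy)
91: 91 → 82 → 68 → 100 → 1  — reaches 1 (happy)
505: 505 → 50 → 25 → 29 → 85 → 89 → 145 → 42 → 20 → 4 → 16 → 37 → 58 → 89  — repeats 89 (not happy)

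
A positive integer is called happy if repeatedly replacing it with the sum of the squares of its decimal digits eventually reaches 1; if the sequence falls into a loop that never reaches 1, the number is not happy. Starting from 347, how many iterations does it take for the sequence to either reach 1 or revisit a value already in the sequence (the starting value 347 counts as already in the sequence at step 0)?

12

347 → 3² + 4² + 7² = 74
74 → 7² + 4² = 65
65 → 6² + 5² = 61
61 → 6² + 1² = 37
37 → 3² + 7² = 58
58 → 5² + 8² = 89
89 → 8² + 9² = 145
145 → 1² + 4² + 5² = 42
42 → 4² + 2² = 20
20 → 2² + 0² = 4
4 → 4² = 16
16 → 1² + 6² = 37  — 37 repeats.
That took 12 steps.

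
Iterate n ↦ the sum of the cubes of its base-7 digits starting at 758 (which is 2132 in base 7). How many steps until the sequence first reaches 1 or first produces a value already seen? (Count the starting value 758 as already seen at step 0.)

758 = (2,1,3,2)_7 → 2³ + 1³ + 3³ + 2³ = 44
44 = (6,2)_7 → 6³ + 2³ = 224
224 = (4,4,0)_7 → 4³ + 4³ + 0³ = 128
128 = (2,4,2)_7 → 2³ + 4³ + 2³ = 80
80 = (1,4,3)_7 → 1³ + 4³ + 3³ = 92
92 = (1,6,1)_7 → 1³ + 6³ + 1³ = 218
218 = (4,3,1)_7 → 4³ + 3³ + 1³ = 92  — 92 repeats.
That took 7 steps.

7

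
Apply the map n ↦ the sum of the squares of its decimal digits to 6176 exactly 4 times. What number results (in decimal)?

6176 → 6² + 1² + 7² + 6² = 122
122 → 1² + 2² + 2² = 9
9 → 9² = 81
81 → 8² + 1² = 65

65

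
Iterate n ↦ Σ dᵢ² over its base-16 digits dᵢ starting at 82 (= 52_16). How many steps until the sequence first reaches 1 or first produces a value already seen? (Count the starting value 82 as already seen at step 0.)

11

82 = (5,2)_16 → 29
29 = (1,13)_16 → 170
170 = (10,10)_16 → 200
200 = (12,8)_16 → 208
208 = (13,0)_16 → 169
169 = (10,9)_16 → 181
181 = (11,5)_16 → 146
146 = (9,2)_16 → 85
85 = (5,5)_16 → 50
50 = (3,2)_16 → 13
13 = (13)_16 → 169  — 169 repeats.
That took 11 steps.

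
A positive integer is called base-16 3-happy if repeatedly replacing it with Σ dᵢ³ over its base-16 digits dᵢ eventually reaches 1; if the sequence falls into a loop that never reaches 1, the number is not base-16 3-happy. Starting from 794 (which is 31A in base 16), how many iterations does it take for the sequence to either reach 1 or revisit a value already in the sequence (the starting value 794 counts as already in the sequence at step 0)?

794 = (3,1,10)_16 → 3³ + 1³ + 10³ = 27 + 1 + 1000 = 1028
1028 = (4,0,4)_16 → 4³ + 0³ + 4³ = 64 + 0 + 64 = 128
128 = (8,0)_16 → 8³ + 0³ = 512 + 0 = 512
512 = (2,0,0)_16 → 2³ + 0³ + 0³ = 8 + 0 + 0 = 8
8 = (8)_16 → 8³ = 512  — 512 repeats.
That took 5 steps.

5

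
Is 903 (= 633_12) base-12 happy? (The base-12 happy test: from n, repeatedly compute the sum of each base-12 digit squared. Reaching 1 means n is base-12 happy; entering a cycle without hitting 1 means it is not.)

903 = (6,3,3)_12 → 54
54 = (4,6)_12 → 52
52 = (4,4)_12 → 32
32 = (2,8)_12 → 68
68 = (5,8)_12 → 89
89 = (7,5)_12 → 74
74 = (6,2)_12 → 40
40 = (3,4)_12 → 25
25 = (2,1)_12 → 5
5 = (5)_12 → 25  — 25 already seen; the sequence cycles without reaching 1.

not base-12 happy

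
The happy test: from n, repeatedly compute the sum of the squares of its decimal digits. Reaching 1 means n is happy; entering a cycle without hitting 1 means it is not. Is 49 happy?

49 → 4² + 9² = 97
97 → 9² + 7² = 130
130 → 1² + 3² + 0² = 10
10 → 1² + 0² = 1  — reached 1.

happy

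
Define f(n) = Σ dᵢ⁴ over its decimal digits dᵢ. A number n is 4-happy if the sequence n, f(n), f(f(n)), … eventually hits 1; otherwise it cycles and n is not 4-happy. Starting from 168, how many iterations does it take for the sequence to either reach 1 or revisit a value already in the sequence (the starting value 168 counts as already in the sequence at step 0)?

14

168 → 1⁴ + 6⁴ + 8⁴ = 5393
5393 → 5⁴ + 3⁴ + 9⁴ + 3⁴ = 7348
7348 → 7⁴ + 3⁴ + 4⁴ + 8⁴ = 6834
6834 → 6⁴ + 8⁴ + 3⁴ + 4⁴ = 5729
5729 → 5⁴ + 7⁴ + 2⁴ + 9⁴ = 9603
9603 → 9⁴ + 6⁴ + 0⁴ + 3⁴ = 7938
7938 → 7⁴ + 9⁴ + 3⁴ + 8⁴ = 13139
13139 → 1⁴ + 3⁴ + 1⁴ + 3⁴ + 9⁴ = 6725
6725 → 6⁴ + 7⁴ + 2⁴ + 5⁴ = 4338
4338 → 4⁴ + 3⁴ + 3⁴ + 8⁴ = 4514
4514 → 4⁴ + 5⁴ + 1⁴ + 4⁴ = 1138
1138 → 1⁴ + 1⁴ + 3⁴ + 8⁴ = 4179
4179 → 4⁴ + 1⁴ + 7⁴ + 9⁴ = 9219
9219 → 9⁴ + 2⁴ + 1⁴ + 9⁴ = 13139  — 13139 repeats.
That took 14 steps.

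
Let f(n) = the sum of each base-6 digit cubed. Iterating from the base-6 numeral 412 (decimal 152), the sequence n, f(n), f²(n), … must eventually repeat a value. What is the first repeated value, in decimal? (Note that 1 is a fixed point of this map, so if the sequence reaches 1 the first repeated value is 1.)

152 = (4,1,2)_6 → 4³ + 1³ + 2³ = 73
73 = (2,0,1)_6 → 2³ + 0³ + 1³ = 9
9 = (1,3)_6 → 1³ + 3³ = 28
28 = (4,4)_6 → 4³ + 4³ = 128
128 = (3,3,2)_6 → 3³ + 3³ + 2³ = 62
62 = (1,4,2)_6 → 1³ + 4³ + 2³ = 73  — 73 already appeared earlier.

73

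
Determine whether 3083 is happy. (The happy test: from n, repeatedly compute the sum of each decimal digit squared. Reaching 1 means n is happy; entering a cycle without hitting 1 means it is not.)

3083 → 3² + 0² + 8² + 3² = 82
82 → 8² + 2² = 68
68 → 6² + 8² = 100
100 → 1² + 0² + 0² = 1  — reached 1.

happy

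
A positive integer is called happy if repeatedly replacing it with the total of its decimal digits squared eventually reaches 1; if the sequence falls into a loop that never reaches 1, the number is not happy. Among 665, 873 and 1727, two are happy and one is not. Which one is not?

873

665: 665 → 97 → 130 → 10 → 1  — reaches 1 (happy)
873: 873 → 122 → 9 → 81 → 65 → 61 → 37 → 58 → 89 → 145 → 42 → 20 → 4 → 16 → 37  — repeats 37 (not happy)
1727: 1727 → 103 → 10 → 1  — reaches 1 (happy)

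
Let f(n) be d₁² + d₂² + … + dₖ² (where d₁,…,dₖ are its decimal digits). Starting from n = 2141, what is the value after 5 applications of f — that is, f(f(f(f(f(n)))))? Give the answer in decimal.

2141 → 2² + 1² + 4² + 1² = 22
22 → 2² + 2² = 8
8 → 8² = 64
64 → 6² + 4² = 52
52 → 5² + 2² = 29

29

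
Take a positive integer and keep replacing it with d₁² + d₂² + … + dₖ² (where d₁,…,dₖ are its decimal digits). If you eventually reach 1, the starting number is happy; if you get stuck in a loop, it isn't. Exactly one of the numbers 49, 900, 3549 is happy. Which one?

49: 49 → 97 → 130 → 10 → 1  — reaches 1 (happy)
900: 900 → 81 → 65 → 61 → 37 → 58 → 89 → 145 → 42 → 20 → 4 → 16 → 37  — repeats 37 (not happy)
3549: 3549 → 131 → 11 → 2 → 4 → 16 → 37 → 58 → 89 → 145 → 42 → 20 → 4  — repeats 4 (not happy)

49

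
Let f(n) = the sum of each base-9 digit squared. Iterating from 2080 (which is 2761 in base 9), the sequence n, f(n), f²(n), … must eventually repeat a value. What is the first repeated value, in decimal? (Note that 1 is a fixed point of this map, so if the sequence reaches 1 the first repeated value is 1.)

50

2080 = (2,7,6,1)_9 → 2² + 7² + 6² + 1² = 90
90 = (1,1,0)_9 → 1² + 1² + 0² = 2
2 = (2)_9 → 2² = 4
4 = (4)_9 → 4² = 16
16 = (1,7)_9 → 1² + 7² = 50
50 = (5,5)_9 → 5² + 5² = 50  — 50 already appeared earlier.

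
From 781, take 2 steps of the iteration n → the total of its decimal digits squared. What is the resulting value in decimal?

781 → 114
114 → 18

18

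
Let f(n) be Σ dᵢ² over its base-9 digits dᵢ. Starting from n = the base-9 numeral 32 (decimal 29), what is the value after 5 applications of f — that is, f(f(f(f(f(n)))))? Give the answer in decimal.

29 = (3,2)_9 → 3² + 2² = 13
13 = (1,4)_9 → 1² + 4² = 17
17 = (1,8)_9 → 1² + 8² = 65
65 = (7,2)_9 → 7² + 2² = 53
53 = (5,8)_9 → 5² + 8² = 89

89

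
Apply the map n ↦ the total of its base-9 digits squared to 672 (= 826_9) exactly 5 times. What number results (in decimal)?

16

672 = (8,2,6)_9 → 8² + 2² + 6² = 104
104 = (1,2,5)_9 → 1² + 2² + 5² = 30
30 = (3,3)_9 → 3² + 3² = 18
18 = (2,0)_9 → 2² + 0² = 4
4 = (4)_9 → 4² = 16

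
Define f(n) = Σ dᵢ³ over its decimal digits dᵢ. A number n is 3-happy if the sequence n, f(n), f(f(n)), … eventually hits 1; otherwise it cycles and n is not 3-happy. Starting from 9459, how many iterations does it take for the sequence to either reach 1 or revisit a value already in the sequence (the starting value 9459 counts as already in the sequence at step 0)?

12

9459 → 9³ + 4³ + 5³ + 9³ = 729 + 64 + 125 + 729 = 1647
1647 → 1³ + 6³ + 4³ + 7³ = 1 + 216 + 64 + 343 = 624
624 → 6³ + 2³ + 4³ = 216 + 8 + 64 = 288
288 → 2³ + 8³ + 8³ = 8 + 512 + 512 = 1032
1032 → 1³ + 0³ + 3³ + 2³ = 1 + 0 + 27 + 8 = 36
36 → 3³ + 6³ = 27 + 216 = 243
243 → 2³ + 4³ + 3³ = 8 + 64 + 27 = 99
99 → 9³ + 9³ = 729 + 729 = 1458
1458 → 1³ + 4³ + 5³ + 8³ = 1 + 64 + 125 + 512 = 702
702 → 7³ + 0³ + 2³ = 343 + 0 + 8 = 351
351 → 3³ + 5³ + 1³ = 27 + 125 + 1 = 153
153 → 1³ + 5³ + 3³ = 1 + 125 + 27 = 153  — 153 repeats.
That took 12 steps.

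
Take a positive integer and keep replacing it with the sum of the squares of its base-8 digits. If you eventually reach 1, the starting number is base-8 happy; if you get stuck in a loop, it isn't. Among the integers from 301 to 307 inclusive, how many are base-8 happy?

1

301: 301 → 66 → 5 → 25 → 10 → 5  — not base-8 happy
302: 302 → 77 → 27 → 18 → 8 → 1  — base-8 happy
303: 303 → 90 → 14 → 37 → 41 → 26 → 13 → 26  — not base-8 happy
304: 304 → 52 → 52  — not base-8 happy
305: 305 → 53 → 61 → 74 → 6 → 36 → 32 → 16 → 4 → 16  — not base-8 happy
306: 306 → 56 → 49 → 37 → 41 → 26 → 13 → 26  — not base-8 happy
307: 307 → 61 → 74 → 6 → 36 → 32 → 16 → 4 → 16  — not base-8 happy
base-8 happy: 302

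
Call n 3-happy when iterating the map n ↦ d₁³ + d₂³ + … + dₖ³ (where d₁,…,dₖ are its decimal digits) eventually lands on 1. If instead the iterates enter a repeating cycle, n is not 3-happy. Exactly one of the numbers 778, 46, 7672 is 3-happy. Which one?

778

778: 778 → 1198 → 1243 → 100 → 1  — reaches 1 (3-happy)
46: 46 → 280 → 520 → 133 → 55 → 250 → 133  — repeats 133 (not 3-happy)
7672: 7672 → 910 → 730 → 370 → 370  — repeats 370 (not 3-happy)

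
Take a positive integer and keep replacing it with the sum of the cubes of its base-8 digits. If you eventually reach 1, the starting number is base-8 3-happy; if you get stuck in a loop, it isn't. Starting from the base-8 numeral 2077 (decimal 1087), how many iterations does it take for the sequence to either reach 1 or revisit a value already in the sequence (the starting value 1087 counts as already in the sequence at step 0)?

11

1087 = (2,0,7,7)_8 → 694
694 = (1,2,6,6)_8 → 441
441 = (6,7,1)_8 → 560
560 = (1,0,6,0)_8 → 217
217 = (3,3,1)_8 → 55
55 = (6,7)_8 → 559
559 = (1,0,5,7)_8 → 469
469 = (7,2,5)_8 → 476
476 = (7,3,4)_8 → 434
434 = (6,6,2)_8 → 440
440 = (6,7,0)_8 → 559  — 559 repeats.
That took 11 steps.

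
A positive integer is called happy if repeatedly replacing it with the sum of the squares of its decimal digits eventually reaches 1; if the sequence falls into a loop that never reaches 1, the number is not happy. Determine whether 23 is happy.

happy

23 → 13
13 → 10
10 → 1  — reached 1.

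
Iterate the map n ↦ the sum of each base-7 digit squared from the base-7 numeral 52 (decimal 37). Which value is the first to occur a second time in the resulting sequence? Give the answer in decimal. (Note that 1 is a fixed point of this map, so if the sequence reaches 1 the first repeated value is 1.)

37 = (5,2)_7 → 5² + 2² = 29
29 = (4,1)_7 → 4² + 1² = 17
17 = (2,3)_7 → 2² + 3² = 13
13 = (1,6)_7 → 1² + 6² = 37  — 37 already appeared earlier.

37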